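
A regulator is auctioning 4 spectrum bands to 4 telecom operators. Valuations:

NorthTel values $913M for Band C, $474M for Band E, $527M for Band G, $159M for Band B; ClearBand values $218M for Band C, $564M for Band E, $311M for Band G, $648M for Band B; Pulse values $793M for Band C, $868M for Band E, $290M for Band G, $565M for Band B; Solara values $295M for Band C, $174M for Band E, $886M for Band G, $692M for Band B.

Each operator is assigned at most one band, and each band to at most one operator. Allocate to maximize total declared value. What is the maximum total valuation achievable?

Optimal: NorthTel→Band C ($913M), ClearBand→Band B ($648M), Pulse→Band E ($868M), Solara→Band G ($886M) — total 913+648+868+886 = $3315M.
Swapping ClearBand↔NorthTel (ClearBand→Band C $218M, NorthTel→Band B $159M) loses 1184.

Max total: $3315M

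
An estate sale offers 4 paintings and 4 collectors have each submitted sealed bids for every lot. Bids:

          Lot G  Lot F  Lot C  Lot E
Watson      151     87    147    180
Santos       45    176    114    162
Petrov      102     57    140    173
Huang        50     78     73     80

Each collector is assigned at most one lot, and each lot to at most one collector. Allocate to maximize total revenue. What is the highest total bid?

Optimal: Watson→Lot G ($151), Santos→Lot F ($176), Petrov→Lot E ($173), Huang→Lot C ($73) — total 151+176+173+73 = $573.
Max-entry greedy (repeatedly take the single best remaining cell) gives $546, worse by 27.
Next-best assignment: Watson→Lot G, Santos→Lot F, Petrov→Lot C, Huang→Lot E = $547.
Every other assignment is strictly worse.

Maximum total: $573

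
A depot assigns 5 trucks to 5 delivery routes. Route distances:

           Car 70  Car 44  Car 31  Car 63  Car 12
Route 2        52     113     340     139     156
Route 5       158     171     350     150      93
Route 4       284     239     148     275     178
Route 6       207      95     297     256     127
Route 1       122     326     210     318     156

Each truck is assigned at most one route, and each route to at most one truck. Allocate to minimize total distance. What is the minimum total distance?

Optimal: Car 70→Route 1 (122 km), Car 44→Route 6 (95 km), Car 31→Route 4 (148 km), Car 63→Route 2 (139 km), Car 12→Route 5 (93 km) — total 122+95+148+139+93 = 597 km.
Min-entry greedy (repeatedly take the single cheapest remaining cell) gives 706 km, worse by 109.
No other one-to-one assignment undercuts 597 km.

Min total: 597 km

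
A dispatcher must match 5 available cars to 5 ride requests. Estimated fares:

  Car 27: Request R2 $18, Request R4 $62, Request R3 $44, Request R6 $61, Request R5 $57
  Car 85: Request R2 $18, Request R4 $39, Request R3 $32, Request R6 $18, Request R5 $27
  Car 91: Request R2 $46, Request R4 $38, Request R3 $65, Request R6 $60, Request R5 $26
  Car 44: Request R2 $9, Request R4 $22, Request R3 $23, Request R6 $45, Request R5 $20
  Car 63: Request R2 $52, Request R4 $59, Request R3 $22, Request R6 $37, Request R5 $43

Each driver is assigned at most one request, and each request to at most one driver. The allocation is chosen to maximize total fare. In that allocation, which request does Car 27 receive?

This is a one-to-one assignment (maximum-weight bipartite matching).
Optimal: Car 27→Request R5 ($57), Car 85→Request R4 ($39), Car 91→Request R3 ($65), Car 44→Request R6 ($45), Car 63→Request R2 ($52) — total 57+39+65+45+52 = $258.
Max-entry greedy (repeatedly take the single best remaining cell) gives $251, worse by 7.
Checked against all permutations: $258 is optimal.
Car 27's own top request is Request R4 ($62), but forcing Car 27→Request R4 and reassigning the rest optimally gives only $251 — worse by 7.

Car 27 receives Request R5.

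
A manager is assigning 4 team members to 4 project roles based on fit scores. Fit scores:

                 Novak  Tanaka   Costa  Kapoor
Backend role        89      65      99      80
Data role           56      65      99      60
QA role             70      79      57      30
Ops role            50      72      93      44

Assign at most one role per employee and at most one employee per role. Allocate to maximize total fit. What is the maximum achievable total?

Max total: 321 pts

Optimal: Novak→Backend role (89 pts), Tanaka→QA role (79 pts), Costa→Ops role (93 pts), Kapoor→Data role (60 pts) — total 89+79+93+60 = 321 pts.
Max-entry greedy (repeatedly take the single best remaining cell) gives 288 pts, worse by 33.
No other one-to-one assignment exceeds 321 pts.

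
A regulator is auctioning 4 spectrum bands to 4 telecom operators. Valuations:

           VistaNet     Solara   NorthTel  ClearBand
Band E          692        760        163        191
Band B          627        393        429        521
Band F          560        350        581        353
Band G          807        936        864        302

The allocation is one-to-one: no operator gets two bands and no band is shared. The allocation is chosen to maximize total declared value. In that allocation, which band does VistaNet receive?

VistaNet receives Band E.

Treat this as an assignment problem: match each operator to one band.
Optimal: VistaNet→Band E ($692M), Solara→Band G ($936M), NorthTel→Band F ($581M), ClearBand→Band B ($521M) — total 692+936+581+521 = $2730M.
Row-greedy (each operator in turn takes its best remaining band) gives $2669M, worse by 61.
VistaNet's own top band is Band G ($807M), but forcing VistaNet→Band G and reassigning the rest optimally gives only $2669M — worse by 61.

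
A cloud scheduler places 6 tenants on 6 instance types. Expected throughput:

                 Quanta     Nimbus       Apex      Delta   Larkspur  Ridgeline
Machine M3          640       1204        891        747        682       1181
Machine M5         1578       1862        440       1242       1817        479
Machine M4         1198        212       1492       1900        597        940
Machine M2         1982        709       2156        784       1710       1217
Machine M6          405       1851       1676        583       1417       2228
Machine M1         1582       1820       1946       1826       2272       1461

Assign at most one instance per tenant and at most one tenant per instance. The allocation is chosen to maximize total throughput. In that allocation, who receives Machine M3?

This is a one-to-one assignment (maximum-weight bipartite matching).
Optimal: Quanta→Machine M5 (1578 ops/s), Nimbus→Machine M3 (1204 ops/s), Apex→Machine M2 (2156 ops/s), Delta→Machine M4 (1900 ops/s), Larkspur→Machine M1 (2272 ops/s), Ridgeline→Machine M6 (2228 ops/s) — total 1578+1204+2156+1900+2272+2228 = 11338 ops/s.
Row-greedy (each tenant in turn takes its best remaining instance) gives 10288 ops/s, worse by 1050.
Next-best assignment: Quanta→Machine M2, Nimbus→Machine M5, Apex→Machine M3, Delta→Machine M4, Larkspur→Machine M1, Ridgeline→Machine M6 = 11135 ops/s.
Nimbus's own top instance is Machine M5 (1862 ops/s), but forcing Nimbus→Machine M5 and reassigning the rest optimally gives only 11135 ops/s — worse by 203.

Nimbus receives Machine M3.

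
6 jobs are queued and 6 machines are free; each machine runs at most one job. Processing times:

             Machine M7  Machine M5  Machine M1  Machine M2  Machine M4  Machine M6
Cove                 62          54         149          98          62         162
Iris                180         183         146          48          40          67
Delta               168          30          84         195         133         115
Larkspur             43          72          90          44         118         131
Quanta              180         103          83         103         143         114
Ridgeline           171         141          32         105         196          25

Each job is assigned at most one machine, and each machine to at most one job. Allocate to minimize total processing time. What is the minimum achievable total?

Min total: 284 min

Optimal: Cove→Machine M7 (62 min), Iris→Machine M4 (40 min), Delta→Machine M5 (30 min), Larkspur→Machine M2 (44 min), Quanta→Machine M1 (83 min), Ridgeline→Machine M6 (25 min) — total 62+40+30+44+83+25 = 284 min.
Row-greedy (each job in turn takes its cheapest remaining machine) gives 349 min, worse by 65.
Next-best assignment: Cove→Machine M4, Iris→Machine M2, Delta→Machine M5, Larkspur→Machine M7, Quanta→Machine M1, Ridgeline→Machine M6 = 291 min.
Checked against all permutations: 284 min is optimal.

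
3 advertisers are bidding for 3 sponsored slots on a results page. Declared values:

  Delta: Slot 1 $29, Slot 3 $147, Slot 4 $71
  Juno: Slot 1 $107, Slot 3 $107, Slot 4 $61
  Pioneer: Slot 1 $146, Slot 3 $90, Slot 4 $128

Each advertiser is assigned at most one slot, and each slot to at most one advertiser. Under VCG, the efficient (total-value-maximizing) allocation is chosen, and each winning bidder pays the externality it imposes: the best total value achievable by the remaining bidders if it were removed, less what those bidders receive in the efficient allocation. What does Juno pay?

Juno pays $18.

Efficient allocation: Delta→Slot 3 ($147), Juno→Slot 1 ($107), Pioneer→Slot 4 ($128); total welfare W = $382.
Juno receives Slot 1 at value $107, so the others get W − 107 = $275.
Without Juno: best allocation of the remaining 2 bidders over all 3 slots is Delta→Slot 3 ($147), Pioneer→Slot 1 ($146), total $293.
VCG payment = (others' best without Juno) − (others' welfare with Juno) = 293 − 275 = $18.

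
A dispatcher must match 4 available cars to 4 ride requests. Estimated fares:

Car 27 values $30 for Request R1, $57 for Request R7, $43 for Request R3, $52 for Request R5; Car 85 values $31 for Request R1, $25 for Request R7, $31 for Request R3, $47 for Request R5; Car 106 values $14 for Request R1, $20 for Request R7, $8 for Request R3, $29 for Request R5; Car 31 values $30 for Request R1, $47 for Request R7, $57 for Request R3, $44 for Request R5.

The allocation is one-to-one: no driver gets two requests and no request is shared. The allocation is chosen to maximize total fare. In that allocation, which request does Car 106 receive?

Car 106 receives Request R1.

Treat this as an assignment problem: match each driver to one request.
Optimal: Car 27→Request R7 ($57), Car 85→Request R5 ($47), Car 106→Request R1 ($14), Car 31→Request R3 ($57) — total 57+47+14+57 = $175.
Column-greedy (each request in turn goes to its best remaining driver) gives $174, worse by 1.
Checked against all permutations: $175 is optimal.
Car 106's own top request is Request R5 ($29), but forcing Car 106→Request R5 and reassigning the rest optimally gives only $174 — worse by 1.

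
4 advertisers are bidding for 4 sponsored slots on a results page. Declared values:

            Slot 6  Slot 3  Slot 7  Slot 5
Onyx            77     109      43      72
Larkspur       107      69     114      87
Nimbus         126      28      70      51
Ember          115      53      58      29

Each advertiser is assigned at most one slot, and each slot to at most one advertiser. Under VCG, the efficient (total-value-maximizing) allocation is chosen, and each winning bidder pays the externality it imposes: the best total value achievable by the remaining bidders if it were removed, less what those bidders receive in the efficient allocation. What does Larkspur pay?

Larkspur pays $19.

Efficient allocation: Onyx→Slot 3 ($109), Larkspur→Slot 7 ($114), Nimbus→Slot 5 ($51), Ember→Slot 6 ($115); total welfare W = $389.
Larkspur receives Slot 7 at value $114, so the others get W − 114 = $275.
Without Larkspur: best allocation of the remaining 3 bidders over all 4 slots is Onyx→Slot 3 ($109), Nimbus→Slot 7 ($70), Ember→Slot 6 ($115), total $294.
VCG payment = (others' best without Larkspur) − (others' welfare with Larkspur) = 294 − 275 = $19.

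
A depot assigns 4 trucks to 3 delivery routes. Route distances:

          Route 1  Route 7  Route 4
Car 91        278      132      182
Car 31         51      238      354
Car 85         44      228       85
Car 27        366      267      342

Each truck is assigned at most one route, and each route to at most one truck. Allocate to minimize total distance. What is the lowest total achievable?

Minimum total: 268 km

Optimal: Car 31→Route 1 (51 km), Car 91→Route 7 (132 km), Car 85→Route 4 (85 km) — total 51+132+85 = 268 km.
Every other assignment is strictly worse.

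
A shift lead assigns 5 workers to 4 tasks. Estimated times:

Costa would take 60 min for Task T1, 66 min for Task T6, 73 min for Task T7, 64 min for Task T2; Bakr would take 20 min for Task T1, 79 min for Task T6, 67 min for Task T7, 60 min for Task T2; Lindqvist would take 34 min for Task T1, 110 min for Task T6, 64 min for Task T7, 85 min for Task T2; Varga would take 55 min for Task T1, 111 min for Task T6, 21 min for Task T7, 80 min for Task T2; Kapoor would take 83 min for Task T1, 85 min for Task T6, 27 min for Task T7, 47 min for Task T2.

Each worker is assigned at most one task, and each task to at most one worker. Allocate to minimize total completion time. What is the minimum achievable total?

Treat this as an assignment problem: match each worker to one task.
Optimal: Bakr→Task T1 (20 min), Costa→Task T6 (66 min), Varga→Task T7 (21 min), Kapoor→Task T2 (47 min) — total 20+66+21+47 = 154 min.
Next-best assignment: Lindqvist→Task T1, Costa→Task T6, Varga→Task T7, Kapoor→Task T2 = 168 min.
Every other assignment is strictly worse.

Minimum total: 154 min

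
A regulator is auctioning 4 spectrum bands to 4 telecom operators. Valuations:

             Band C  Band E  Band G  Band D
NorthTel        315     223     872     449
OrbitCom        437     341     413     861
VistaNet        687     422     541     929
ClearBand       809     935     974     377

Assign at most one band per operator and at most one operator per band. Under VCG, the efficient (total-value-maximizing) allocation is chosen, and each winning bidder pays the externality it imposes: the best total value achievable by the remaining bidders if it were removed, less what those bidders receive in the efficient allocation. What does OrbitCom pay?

OrbitCom pays $242M.

Efficient allocation: NorthTel→Band G ($872M), OrbitCom→Band D ($861M), VistaNet→Band C ($687M), ClearBand→Band E ($935M); total welfare W = $3355M.
OrbitCom receives Band D at value $861M, so the others get W − 861 = $2494M.
Without OrbitCom: best allocation of the remaining 3 bidders over all 4 bands is NorthTel→Band G ($872M), VistaNet→Band D ($929M), ClearBand→Band E ($935M), total $2736M.
VCG payment = (others' best without OrbitCom) − (others' welfare with OrbitCom) = 2736 − 2494 = $242M.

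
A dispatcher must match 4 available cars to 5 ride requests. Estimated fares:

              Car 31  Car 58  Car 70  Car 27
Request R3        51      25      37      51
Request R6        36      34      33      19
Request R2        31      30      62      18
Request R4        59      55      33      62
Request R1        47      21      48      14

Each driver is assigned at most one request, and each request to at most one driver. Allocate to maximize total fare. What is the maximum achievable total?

Treat this as an assignment problem: match each driver to one request.
Optimal: Car 31→Request R1 ($47), Car 58→Request R4 ($55), Car 70→Request R2 ($62), Car 27→Request R3 ($51) — total 47+55+62+51 = $215.
Row-greedy (each driver in turn takes its best remaining request) gives $206, worse by 9.

Max total: $215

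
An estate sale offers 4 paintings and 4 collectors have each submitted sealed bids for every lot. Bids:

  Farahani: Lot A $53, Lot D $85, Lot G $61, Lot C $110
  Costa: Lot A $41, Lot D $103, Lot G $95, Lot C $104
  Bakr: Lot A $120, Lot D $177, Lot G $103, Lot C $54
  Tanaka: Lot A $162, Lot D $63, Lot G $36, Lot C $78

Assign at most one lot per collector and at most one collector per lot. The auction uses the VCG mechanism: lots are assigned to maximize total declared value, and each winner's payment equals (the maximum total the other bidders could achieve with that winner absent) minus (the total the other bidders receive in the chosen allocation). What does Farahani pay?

Efficient allocation: Farahani→Lot C ($110), Costa→Lot G ($95), Bakr→Lot D ($177), Tanaka→Lot A ($162); total welfare W = $544.
Farahani receives Lot C at value $110, so the others get W − 110 = $434.
Without Farahani: best allocation of the remaining 3 bidders over all 4 lots is Costa→Lot C ($104), Bakr→Lot D ($177), Tanaka→Lot A ($162), total $443.
VCG payment = (others' best without Farahani) − (others' welfare with Farahani) = 443 − 434 = $9.

Farahani pays $9.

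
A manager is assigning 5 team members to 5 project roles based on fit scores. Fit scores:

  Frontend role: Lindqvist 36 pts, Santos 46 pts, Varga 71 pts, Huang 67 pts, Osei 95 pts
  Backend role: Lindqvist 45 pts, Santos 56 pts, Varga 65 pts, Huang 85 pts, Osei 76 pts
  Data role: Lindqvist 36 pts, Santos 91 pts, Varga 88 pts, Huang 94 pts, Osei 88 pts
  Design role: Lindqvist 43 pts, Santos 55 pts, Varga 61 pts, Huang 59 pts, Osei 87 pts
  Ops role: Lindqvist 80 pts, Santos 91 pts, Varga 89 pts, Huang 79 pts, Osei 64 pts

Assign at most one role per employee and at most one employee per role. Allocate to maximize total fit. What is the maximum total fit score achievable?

Max total: 414 pts

This is a one-to-one assignment (maximum-weight bipartite matching).
Optimal: Lindqvist→Ops role (80 pts), Santos→Data role (91 pts), Varga→Frontend role (71 pts), Huang→Backend role (85 pts), Osei→Design role (87 pts) — total 80+91+71+85+87 = 414 pts.
Max-entry greedy (repeatedly take the single best remaining cell) gives 388 pts, worse by 26.
Next-best assignment: Lindqvist→Ops role, Santos→Data role, Varga→Design role, Huang→Backend role, Osei→Frontend role = 412 pts.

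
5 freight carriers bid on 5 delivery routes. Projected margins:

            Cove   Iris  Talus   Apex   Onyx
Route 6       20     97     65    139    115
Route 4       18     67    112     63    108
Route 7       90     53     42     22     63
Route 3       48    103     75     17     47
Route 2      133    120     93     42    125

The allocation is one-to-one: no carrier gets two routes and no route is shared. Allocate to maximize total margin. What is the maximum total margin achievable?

Treat this as an assignment problem: match each carrier to one route.
Optimal: Cove→Route 7 ($90k), Iris→Route 3 ($103k), Talus→Route 4 ($112k), Apex→Route 6 ($139k), Onyx→Route 2 ($125k) — total 90+103+112+139+125 = $569k.
Swapping Onyx↔Apex (Onyx→Route 6 $115k, Apex→Route 2 $42k) loses 107.
Checked against all permutations: $569k is optimal.

Max total: $569k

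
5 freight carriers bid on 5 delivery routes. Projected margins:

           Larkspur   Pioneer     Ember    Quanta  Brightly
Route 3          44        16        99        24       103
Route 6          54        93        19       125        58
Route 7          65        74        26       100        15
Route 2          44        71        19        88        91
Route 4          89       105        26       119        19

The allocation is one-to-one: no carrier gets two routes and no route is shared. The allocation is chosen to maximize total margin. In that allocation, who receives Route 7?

Larkspur receives Route 7.

This is the linear assignment problem.
Optimal: Larkspur→Route 7 ($65k), Pioneer→Route 4 ($105k), Ember→Route 3 ($99k), Quanta→Route 6 ($125k), Brightly→Route 2 ($91k) — total 65+105+99+125+91 = $485k.
Max-entry greedy (repeatedly take the single best remaining cell) gives $417k, worse by 68.
Next-best assignment: Larkspur→Route 4, Pioneer→Route 7, Ember→Route 3, Quanta→Route 6, Brightly→Route 2 = $478k.
Larkspur's own top route is Route 4 ($89k), but forcing Larkspur→Route 4 and reassigning the rest optimally gives only $478k — worse by 7.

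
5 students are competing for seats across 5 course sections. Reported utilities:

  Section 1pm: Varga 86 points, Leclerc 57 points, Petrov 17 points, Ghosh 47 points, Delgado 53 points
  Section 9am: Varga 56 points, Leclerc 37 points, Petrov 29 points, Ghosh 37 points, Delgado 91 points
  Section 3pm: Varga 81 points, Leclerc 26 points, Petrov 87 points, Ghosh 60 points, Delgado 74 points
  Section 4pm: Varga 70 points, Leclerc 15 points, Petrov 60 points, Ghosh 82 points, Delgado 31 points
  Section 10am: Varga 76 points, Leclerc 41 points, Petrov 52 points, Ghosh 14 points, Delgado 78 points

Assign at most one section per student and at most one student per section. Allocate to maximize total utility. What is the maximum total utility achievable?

Optimal: Varga→Section 10am (76 points), Leclerc→Section 1pm (57 points), Petrov→Section 3pm (87 points), Ghosh→Section 4pm (82 points), Delgado→Section 9am (91 points) — total 76+57+87+82+91 = 393 points.
Row-greedy (each student in turn takes its best remaining section) gives 387 points, worse by 6.
Swapping Ghosh↔Varga (Ghosh→Section 10am 14 points, Varga→Section 4pm 70 points) loses 74.

Maximum total: 393 points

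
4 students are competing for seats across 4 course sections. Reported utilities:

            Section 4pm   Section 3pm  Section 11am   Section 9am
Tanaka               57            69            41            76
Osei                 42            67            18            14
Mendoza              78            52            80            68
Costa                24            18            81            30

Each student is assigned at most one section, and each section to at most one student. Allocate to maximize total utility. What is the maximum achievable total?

Maximum total: 302 points

Optimal: Tanaka→Section 9am (76 points), Osei→Section 3pm (67 points), Mendoza→Section 4pm (78 points), Costa→Section 11am (81 points) — total 76+67+78+81 = 302 points.
Column-greedy (each section in turn goes to its best remaining student) gives 242 points, worse by 60.
Checked against all permutations: 302 points is optimal.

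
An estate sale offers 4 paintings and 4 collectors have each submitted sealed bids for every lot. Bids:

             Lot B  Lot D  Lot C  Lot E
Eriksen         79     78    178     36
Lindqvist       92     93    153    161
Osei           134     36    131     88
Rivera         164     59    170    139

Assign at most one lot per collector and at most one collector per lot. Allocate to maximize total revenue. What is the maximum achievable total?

This is the linear assignment problem.
Optimal: Eriksen→Lot C ($178), Lindqvist→Lot D ($93), Osei→Lot B ($134), Rivera→Lot E ($139) — total 178+93+134+139 = $544.
Column-greedy (each lot in turn goes to its best remaining collector) gives $523, worse by 21.

Maximum total: $544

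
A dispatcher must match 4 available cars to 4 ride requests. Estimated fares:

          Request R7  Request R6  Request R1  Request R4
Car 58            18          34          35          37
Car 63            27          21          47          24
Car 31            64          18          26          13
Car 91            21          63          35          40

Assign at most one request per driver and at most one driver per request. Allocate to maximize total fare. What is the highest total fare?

This is a one-to-one assignment (maximum-weight bipartite matching).
Optimal: Car 58→Request R4 ($37), Car 63→Request R1 ($47), Car 31→Request R7 ($64), Car 91→Request R6 ($63) — total 37+47+64+63 = $211.
Swapping Car 63↔Car 91 (Car 63→Request R6 $21, Car 91→Request R1 $35) loses 54.
No other one-to-one assignment exceeds $211.

Max total: $211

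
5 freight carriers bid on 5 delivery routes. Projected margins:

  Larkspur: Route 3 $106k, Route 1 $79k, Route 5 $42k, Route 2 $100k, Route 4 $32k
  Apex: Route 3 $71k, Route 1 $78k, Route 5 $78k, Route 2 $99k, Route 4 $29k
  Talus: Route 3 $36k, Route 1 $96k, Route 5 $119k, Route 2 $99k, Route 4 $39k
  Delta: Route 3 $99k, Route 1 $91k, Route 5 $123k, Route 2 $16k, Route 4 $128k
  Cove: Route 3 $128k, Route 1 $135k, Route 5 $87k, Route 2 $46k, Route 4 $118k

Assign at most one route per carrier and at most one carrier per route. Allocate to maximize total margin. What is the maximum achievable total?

Maximum total: $587k

Optimal: Larkspur→Route 3 ($106k), Apex→Route 2 ($99k), Talus→Route 5 ($119k), Delta→Route 4 ($128k), Cove→Route 1 ($135k) — total 106+99+119+128+135 = $587k.
Column-greedy (each route in turn goes to its best remaining carrier) gives $476k, worse by 111.
No other one-to-one assignment exceeds $587k.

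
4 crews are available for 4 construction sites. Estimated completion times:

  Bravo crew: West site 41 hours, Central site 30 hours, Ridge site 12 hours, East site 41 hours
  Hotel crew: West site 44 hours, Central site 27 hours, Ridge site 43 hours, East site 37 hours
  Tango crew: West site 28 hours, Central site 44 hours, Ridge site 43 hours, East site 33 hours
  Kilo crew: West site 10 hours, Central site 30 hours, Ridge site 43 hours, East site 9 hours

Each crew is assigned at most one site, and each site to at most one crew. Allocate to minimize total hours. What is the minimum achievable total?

Treat this as an assignment problem: match each crew to one site.
Optimal: Bravo crew→Ridge site (12 hours), Hotel crew→Central site (27 hours), Tango crew→West site (28 hours), Kilo crew→East site (9 hours) — total 12+27+28+9 = 76 hours.
Column-greedy (each site in turn goes to its cheapest remaining crew) gives 82 hours, worse by 6.
Every other assignment is strictly worse.

Min total: 76 hours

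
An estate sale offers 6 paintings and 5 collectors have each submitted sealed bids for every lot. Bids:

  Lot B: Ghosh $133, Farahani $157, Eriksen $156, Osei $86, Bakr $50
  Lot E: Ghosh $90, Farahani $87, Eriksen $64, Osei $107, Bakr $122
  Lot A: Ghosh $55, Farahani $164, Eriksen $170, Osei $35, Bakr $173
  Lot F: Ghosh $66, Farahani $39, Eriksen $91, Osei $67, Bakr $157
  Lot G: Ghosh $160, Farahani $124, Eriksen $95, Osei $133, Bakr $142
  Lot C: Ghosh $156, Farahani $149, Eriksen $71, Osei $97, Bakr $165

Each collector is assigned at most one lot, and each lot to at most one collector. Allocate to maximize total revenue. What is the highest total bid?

This is a one-to-one assignment (maximum-weight bipartite matching).
Optimal: Ghosh→Lot C ($156), Farahani→Lot B ($157), Eriksen→Lot A ($170), Osei→Lot G ($133), Bakr→Lot F ($157) — total 156+157+170+133+157 = $773.
Row-greedy (each collector in turn takes its best remaining lot) gives $752, worse by 21.
Every other assignment is strictly worse.

Maximum total: $773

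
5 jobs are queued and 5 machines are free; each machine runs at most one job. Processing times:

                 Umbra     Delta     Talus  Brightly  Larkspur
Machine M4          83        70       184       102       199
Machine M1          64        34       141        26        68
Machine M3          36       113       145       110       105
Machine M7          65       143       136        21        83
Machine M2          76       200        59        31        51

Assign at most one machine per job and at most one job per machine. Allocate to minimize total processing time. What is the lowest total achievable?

Min total: 254 min

Optimal: Umbra→Machine M3 (36 min), Delta→Machine M4 (70 min), Talus→Machine M2 (59 min), Brightly→Machine M7 (21 min), Larkspur→Machine M1 (68 min) — total 36+70+59+21+68 = 254 min.
Column-greedy (each machine in turn goes to its cheapest remaining job) gives 274 min, worse by 20.
Next-best assignment: Umbra→Machine M3, Delta→Machine M4, Talus→Machine M2, Brightly→Machine M1, Larkspur→Machine M7 = 274 min.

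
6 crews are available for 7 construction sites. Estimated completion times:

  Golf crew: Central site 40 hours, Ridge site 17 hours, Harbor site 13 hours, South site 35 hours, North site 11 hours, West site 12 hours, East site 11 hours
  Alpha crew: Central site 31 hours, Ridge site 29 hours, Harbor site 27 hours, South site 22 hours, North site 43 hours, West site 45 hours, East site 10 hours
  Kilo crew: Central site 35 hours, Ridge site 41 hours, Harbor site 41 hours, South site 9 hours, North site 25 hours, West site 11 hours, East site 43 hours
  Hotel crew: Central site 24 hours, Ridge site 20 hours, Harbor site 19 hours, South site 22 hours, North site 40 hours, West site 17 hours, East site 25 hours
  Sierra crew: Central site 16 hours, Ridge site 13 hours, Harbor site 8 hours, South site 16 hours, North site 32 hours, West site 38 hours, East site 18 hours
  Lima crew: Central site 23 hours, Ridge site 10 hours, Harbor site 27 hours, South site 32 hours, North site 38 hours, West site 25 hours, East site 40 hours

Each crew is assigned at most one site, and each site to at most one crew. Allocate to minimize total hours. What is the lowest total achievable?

Optimal: Golf crew→North site (11 hours), Alpha crew→East site (10 hours), Kilo crew→South site (9 hours), Hotel crew→West site (17 hours), Sierra crew→Harbor site (8 hours), Lima crew→Ridge site (10 hours) — total 11+10+9+17+8+10 = 65 hours.
Checked against all permutations: 65 hours is optimal.

Minimum total: 65 hours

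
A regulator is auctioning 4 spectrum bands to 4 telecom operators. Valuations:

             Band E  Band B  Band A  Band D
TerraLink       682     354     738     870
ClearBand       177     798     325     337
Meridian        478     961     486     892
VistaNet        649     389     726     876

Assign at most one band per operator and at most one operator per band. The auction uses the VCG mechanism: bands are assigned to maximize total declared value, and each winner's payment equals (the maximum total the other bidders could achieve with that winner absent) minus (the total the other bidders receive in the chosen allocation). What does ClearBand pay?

Efficient allocation: TerraLink→Band E ($682M), ClearBand→Band B ($798M), Meridian→Band D ($892M), VistaNet→Band A ($726M); total welfare W = $3098M.
ClearBand receives Band B at value $798M, so the others get W − 798 = $2300M.
Without ClearBand: best allocation of the remaining 3 bidders over all 4 bands is TerraLink→Band A ($738M), Meridian→Band B ($961M), VistaNet→Band D ($876M), total $2575M.
VCG payment = (others' best without ClearBand) − (others' welfare with ClearBand) = 2575 − 2300 = $275M.

ClearBand pays $275M.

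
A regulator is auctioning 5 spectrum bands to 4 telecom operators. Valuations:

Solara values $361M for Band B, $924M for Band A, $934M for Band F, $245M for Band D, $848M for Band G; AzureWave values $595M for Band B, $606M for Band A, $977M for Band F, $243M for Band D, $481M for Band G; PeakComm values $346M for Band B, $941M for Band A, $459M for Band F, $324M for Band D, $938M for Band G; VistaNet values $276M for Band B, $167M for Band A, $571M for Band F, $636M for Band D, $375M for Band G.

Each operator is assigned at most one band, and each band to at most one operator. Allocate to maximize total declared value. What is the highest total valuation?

Maximum total: $3475M

This is the linear assignment problem.
Optimal: Solara→Band A ($924M), AzureWave→Band F ($977M), PeakComm→Band G ($938M), VistaNet→Band D ($636M) — total 924+977+938+636 = $3475M.
Column-greedy (each band in turn goes to its best remaining operator) gives $3106M, worse by 369.
Next-best assignment: Solara→Band G, AzureWave→Band F, PeakComm→Band A, VistaNet→Band D = $3402M.
Every other assignment is strictly worse.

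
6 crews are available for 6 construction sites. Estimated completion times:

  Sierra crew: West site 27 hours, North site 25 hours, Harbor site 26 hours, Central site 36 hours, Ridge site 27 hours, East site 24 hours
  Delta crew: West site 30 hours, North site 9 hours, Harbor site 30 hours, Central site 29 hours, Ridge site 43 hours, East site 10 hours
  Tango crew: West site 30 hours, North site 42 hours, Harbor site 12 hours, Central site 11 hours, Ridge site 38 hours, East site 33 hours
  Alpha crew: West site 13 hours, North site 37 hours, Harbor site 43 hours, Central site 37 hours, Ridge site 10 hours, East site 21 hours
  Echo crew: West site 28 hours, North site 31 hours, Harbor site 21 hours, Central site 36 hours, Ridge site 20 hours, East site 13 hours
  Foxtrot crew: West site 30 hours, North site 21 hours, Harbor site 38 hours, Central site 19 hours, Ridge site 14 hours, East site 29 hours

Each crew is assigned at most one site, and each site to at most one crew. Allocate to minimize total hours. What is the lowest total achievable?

This is a one-to-one assignment (minimum-cost bipartite matching).
Optimal: Sierra crew→Harbor site (26 hours), Delta crew→North site (9 hours), Tango crew→Central site (11 hours), Alpha crew→West site (13 hours), Echo crew→East site (13 hours), Foxtrot crew→Ridge site (14 hours) — total 26+9+11+13+13+14 = 86 hours.
Swapping Echo crew↔Sierra crew (Echo crew→Harbor site 21 hours, Sierra crew→East site 24 hours) adds 6.
Every other assignment is strictly worse.

Minimum total: 86 hours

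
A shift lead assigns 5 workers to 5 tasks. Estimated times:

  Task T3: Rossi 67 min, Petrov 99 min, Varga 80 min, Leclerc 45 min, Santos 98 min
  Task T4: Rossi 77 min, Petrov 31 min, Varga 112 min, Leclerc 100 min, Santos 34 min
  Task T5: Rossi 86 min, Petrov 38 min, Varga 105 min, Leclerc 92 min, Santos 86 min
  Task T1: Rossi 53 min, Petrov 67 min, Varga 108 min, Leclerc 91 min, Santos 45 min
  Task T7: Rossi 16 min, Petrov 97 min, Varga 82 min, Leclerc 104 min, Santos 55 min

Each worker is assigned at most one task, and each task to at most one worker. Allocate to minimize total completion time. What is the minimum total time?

Min total: 241 min

This is a one-to-one assignment (minimum-cost bipartite matching).
Optimal: Rossi→Task T7 (16 min), Petrov→Task T5 (38 min), Varga→Task T1 (108 min), Leclerc→Task T3 (45 min), Santos→Task T4 (34 min) — total 16+38+108+45+34 = 241 min.
Row-greedy (each worker in turn takes its cheapest remaining task) gives 304 min, worse by 63.
Next-best assignment: Rossi→Task T7, Petrov→Task T4, Varga→Task T5, Leclerc→Task T3, Santos→Task T1 = 242 min.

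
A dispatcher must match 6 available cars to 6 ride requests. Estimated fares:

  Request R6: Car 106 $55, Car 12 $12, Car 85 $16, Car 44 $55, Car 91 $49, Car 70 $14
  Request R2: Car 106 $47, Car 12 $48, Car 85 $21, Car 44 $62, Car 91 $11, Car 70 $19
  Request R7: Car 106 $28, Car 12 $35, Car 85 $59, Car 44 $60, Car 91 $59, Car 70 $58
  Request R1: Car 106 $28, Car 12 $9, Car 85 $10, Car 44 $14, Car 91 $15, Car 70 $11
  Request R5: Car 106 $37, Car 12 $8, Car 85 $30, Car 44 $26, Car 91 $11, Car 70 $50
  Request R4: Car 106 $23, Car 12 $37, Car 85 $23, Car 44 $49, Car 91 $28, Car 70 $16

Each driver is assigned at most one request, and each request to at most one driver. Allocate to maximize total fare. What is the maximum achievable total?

This is a one-to-one assignment (maximum-weight bipartite matching).
Optimal: Car 106→Request R1 ($28), Car 12→Request R4 ($37), Car 85→Request R7 ($59), Car 44→Request R2 ($62), Car 91→Request R6 ($49), Car 70→Request R5 ($50) — total 28+37+59+62+49+50 = $285.
Max-entry greedy (repeatedly take the single best remaining cell) gives $278, worse by 7.
Next-best assignment: Car 106→Request R1, Car 12→Request R2, Car 85→Request R7, Car 44→Request R4, Car 91→Request R6, Car 70→Request R5 = $283.

Max total: $285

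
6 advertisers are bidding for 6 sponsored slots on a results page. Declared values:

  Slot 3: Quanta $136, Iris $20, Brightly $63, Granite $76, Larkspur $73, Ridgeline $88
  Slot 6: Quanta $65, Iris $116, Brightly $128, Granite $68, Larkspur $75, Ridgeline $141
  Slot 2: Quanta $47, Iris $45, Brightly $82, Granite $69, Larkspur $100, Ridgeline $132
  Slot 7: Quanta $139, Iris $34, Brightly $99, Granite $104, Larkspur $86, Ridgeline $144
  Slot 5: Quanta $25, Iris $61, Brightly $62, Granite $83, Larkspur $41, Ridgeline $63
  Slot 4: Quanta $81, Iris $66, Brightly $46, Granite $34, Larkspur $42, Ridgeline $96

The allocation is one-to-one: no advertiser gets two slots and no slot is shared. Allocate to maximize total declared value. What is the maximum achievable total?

Max total: $657

Optimal: Quanta→Slot 3 ($136), Iris→Slot 4 ($66), Brightly→Slot 6 ($128), Granite→Slot 5 ($83), Larkspur→Slot 2 ($100), Ridgeline→Slot 7 ($144) — total 136+66+128+83+100+144 = $657.
Column-greedy (each slot in turn goes to its best remaining advertiser) gives $609, worse by 48.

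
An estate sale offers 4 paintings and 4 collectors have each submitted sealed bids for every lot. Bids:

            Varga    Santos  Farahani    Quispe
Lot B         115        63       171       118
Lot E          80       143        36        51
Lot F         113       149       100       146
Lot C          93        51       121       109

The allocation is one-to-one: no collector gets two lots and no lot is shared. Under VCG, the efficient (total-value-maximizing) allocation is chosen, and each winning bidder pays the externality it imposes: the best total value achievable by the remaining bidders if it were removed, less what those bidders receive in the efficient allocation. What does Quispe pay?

Quispe pays $20.

Efficient allocation: Varga→Lot C ($93), Santos→Lot E ($143), Farahani→Lot B ($171), Quispe→Lot F ($146); total welfare W = $553.
Quispe receives Lot F at value $146, so the others get W − 146 = $407.
Without Quispe: best allocation of the remaining 3 bidders over all 4 lots is Varga→Lot F ($113), Santos→Lot E ($143), Farahani→Lot B ($171), total $427.
VCG payment = (others' best without Quispe) − (others' welfare with Quispe) = 427 − 407 = $20.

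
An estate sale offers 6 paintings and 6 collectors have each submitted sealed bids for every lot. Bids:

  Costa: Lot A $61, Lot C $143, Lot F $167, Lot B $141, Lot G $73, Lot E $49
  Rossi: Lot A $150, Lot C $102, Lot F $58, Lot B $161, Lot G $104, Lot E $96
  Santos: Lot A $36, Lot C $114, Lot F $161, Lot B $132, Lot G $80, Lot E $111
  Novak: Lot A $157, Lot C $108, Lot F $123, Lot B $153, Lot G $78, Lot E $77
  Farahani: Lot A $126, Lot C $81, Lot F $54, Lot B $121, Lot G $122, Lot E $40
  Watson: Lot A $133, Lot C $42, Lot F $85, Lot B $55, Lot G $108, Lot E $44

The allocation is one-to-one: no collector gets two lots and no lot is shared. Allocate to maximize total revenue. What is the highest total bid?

Maximum total: $808

Treat this as an assignment problem: match each collector to one lot.
Optimal: Costa→Lot C ($143), Rossi→Lot E ($96), Santos→Lot F ($161), Novak→Lot B ($153), Farahani→Lot G ($122), Watson→Lot A ($133) — total 143+96+161+153+122+133 = $808.
Next-best assignment: Costa→Lot F, Rossi→Lot B, Santos→Lot E, Novak→Lot C, Farahani→Lot G, Watson→Lot A = $802.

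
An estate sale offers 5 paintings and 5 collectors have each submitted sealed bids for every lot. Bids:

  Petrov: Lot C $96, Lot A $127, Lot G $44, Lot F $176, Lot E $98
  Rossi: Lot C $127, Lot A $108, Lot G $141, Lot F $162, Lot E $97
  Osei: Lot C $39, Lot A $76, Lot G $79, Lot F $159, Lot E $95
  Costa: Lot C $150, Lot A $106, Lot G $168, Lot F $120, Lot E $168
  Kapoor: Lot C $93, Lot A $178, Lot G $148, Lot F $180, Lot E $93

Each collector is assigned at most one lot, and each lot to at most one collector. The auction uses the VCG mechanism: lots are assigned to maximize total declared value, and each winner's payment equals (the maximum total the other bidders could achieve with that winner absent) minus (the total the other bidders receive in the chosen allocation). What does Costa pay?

Efficient allocation: Petrov→Lot F ($176), Rossi→Lot C ($127), Osei→Lot E ($95), Costa→Lot G ($168), Kapoor→Lot A ($178); total welfare W = $744.
Costa receives Lot G at value $168, so the others get W − 168 = $576.
Without Costa: best allocation of the remaining 4 bidders over all 5 lots is Petrov→Lot F ($176), Rossi→Lot G ($141), Osei→Lot E ($95), Kapoor→Lot A ($178), total $590.
VCG payment = (others' best without Costa) − (others' welfare with Costa) = 590 − 576 = $14.

Costa pays $14.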